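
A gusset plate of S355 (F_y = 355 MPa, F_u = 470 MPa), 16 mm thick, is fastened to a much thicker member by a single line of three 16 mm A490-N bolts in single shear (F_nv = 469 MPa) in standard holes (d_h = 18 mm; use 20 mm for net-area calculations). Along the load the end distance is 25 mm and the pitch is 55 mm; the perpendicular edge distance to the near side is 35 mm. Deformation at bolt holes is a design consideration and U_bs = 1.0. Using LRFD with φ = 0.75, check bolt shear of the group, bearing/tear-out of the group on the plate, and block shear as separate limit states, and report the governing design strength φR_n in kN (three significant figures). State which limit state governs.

212 kN (bolt shear governs)

Bolt shear: A_b = π·16²/4 = 201.1 mm²; R_n = 469 × 201.1 × 3 × 1 / 1000 = 282.9 kN → 0.75 × 282.9 = 212 kN.
Bearing: edge l_c = 16, r_n = 144.4 kN; interior l_c = 37, r_n = 288.8 kN; R_n = 144.4 + 2·288.8 = 721.9 kN → 541 kN.
Block shear: A_gv = 2160, A_nv = 1360, A_nt = 400 mm²; R_n = min(0.6F_uA_nv, 0.6F_yA_gv) + U_bs·F_u·A_nt = 571.5 kN → 429 kN.
Bolt shear governs: 212 kN.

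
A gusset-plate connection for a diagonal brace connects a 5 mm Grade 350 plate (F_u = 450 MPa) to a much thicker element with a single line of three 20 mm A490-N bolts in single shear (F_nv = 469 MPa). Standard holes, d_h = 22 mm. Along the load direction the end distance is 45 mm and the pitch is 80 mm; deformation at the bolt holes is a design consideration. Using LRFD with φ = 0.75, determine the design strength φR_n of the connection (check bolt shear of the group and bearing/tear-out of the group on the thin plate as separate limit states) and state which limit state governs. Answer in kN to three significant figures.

Bolt shear: A_b = π·20²/4 = 314.2 mm²; R_n = 469 × 314.2 × 3 × 1 / 1000 = 442 kN → 0.75 × 442 = 332 kN.
Bearing (1.2 l_c t F_u ≤ 2.4 d t F_u): upper limit = 2.4·20·5·450 / 1000 = 108 kN.
  Edge l_c = 45 − 22/2 = 34 → r_n = 91.8 kN; interior l_c = 80 − 22 = 58 → r_n = 108 kN.
  R_n,bearing = 1·91.8 + 2·108 = 307.8 kN → 0.75 × 307.8 = 231 kN.
Bearing governs: 231 kN.

231 kN (bearing governs)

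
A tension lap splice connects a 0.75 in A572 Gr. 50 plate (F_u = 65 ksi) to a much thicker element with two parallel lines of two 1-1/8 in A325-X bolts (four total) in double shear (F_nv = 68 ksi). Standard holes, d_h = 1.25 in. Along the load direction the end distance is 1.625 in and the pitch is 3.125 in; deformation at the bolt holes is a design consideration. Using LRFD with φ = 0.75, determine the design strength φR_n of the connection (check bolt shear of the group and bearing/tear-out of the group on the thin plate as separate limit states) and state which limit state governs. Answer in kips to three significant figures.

252 kips (bearing governs)

Bolt shear: A_b = π·1.125²/4 = 0.994 in²; R_n = 68 × 0.994 × 4 × 2 = 540.7 kips → 0.75 × 540.7 = 406 kips.
Bearing (1.2 l_c t F_u ≤ 2.4 d t F_u): upper limit = 2.4·1.125·0.75·65 = 131.6 kips.
  Edge l_c = 1.625 − 1.25/2 = 1 → r_n = 58.5 kips; interior l_c = 3.125 − 1.25 = 1.875 → r_n = 109.7 kips.
  R_n,bearing = 2·58.5 + 2·109.7 = 336.4 kips → 0.75 × 336.4 = 252 kips.
Bearing governs: 252 kips.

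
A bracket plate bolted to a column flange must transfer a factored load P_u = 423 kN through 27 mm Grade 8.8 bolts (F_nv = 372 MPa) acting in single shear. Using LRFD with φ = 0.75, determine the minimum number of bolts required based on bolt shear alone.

3 bolts

A_b = π·27²/4 = 572.6 mm².
Per-bolt design strength φR_n = 0.75 × 372 × 572.6 × 1 / 1000 = 159.7 kN.
n ≥ 423 / 159.7 = 2.648 → use 3 bolts.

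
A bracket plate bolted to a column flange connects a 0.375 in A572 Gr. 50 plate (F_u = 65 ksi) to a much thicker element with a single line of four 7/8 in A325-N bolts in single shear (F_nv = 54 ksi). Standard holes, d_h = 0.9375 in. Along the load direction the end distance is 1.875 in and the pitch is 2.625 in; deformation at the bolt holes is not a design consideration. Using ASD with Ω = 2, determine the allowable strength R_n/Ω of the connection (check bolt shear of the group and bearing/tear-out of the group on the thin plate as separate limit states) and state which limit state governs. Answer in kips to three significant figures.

Bolt shear: A_b = π·0.875²/4 = 0.6013 in²; R_n = 54 × 0.6013 × 4 × 1 = 129.9 kips → 129.9 / 2 = 64.9 kips.
Bearing (1.5 l_c t F_u ≤ 3.0 d t F_u): upper limit = 3.0·0.875·0.375·65 = 63.98 kips.
  Edge l_c = 1.875 − 0.9375/2 = 1.406 → r_n = 51.42 kips; interior l_c = 2.625 − 0.9375 = 1.688 → r_n = 61.7 kips.
  R_n,bearing = 1·51.42 + 3·61.7 = 236.5 kips → 236.5 / 2 = 118 kips.
Bolt shear governs: 64.9 kips.

64.9 kips (bolt shear governs)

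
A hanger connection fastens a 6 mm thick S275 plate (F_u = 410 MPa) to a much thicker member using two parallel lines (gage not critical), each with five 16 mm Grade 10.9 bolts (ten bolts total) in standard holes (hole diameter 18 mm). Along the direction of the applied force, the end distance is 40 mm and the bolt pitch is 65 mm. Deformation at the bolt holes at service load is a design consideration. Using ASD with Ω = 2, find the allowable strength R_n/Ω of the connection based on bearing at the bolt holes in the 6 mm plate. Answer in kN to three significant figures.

Per bolt r_n = 1.2 l_c t F_u ≤ 2.4 d t F_u; upper limit = 2.4 × 16 × 6 × 410 / 1000 = 94.46 kN.
Edge bolt: l_c = 40 − 18/2 = 31 mm → 1.2 × 31 × 6 × 410 / 1000 = 91.51 → r_n = 91.51 kN.
Interior bolts: l_c = 65 − 18 = 47 mm → 1.2 × 47 × 6 × 410 / 1000 = 138.7 → r_n = 94.46 kN.
R_n = 2 × 91.51 + 8 × 94.46 = 938.7 kN.
Allowable strength R_n/Ω = 938.7 / 2 = 469 kN.

469 kN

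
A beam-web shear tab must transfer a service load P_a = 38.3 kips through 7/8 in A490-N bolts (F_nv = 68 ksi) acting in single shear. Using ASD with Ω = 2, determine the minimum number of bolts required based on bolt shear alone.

A_b = π·0.875²/4 = 0.6013 in².
Per-bolt allowable strength R_n/Ω = 68 × 0.6013 × 1 / 2 = 20.44 kips.
n ≥ 38.3 / 20.44 = 1.873 → use 2 bolts.

2 bolts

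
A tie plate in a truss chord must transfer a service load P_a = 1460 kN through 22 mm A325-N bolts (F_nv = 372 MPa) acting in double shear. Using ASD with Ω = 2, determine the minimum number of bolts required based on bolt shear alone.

11 bolts

A_b = π·22²/4 = 380.1 mm².
Per-bolt allowable strength R_n/Ω = 372 × 380.1 × 2 / 1000 / 2 = 141.4 kN.
n ≥ 1460 / 141.4 = 10.32 → use 11 bolts.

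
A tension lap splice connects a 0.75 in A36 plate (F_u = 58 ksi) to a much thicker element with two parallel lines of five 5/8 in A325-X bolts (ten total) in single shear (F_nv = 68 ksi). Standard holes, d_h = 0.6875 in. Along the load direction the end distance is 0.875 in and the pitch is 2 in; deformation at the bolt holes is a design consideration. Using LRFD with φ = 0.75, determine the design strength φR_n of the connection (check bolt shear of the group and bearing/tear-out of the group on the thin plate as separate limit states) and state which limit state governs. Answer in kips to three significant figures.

Bolt shear: A_b = π·0.625²/4 = 0.3068 in²; R_n = 68 × 0.3068 × 10 × 1 = 208.6 kips → 0.75 × 208.6 = 156 kips.
Bearing (1.2 l_c t F_u ≤ 2.4 d t F_u): upper limit = 2.4·0.625·0.75·58 = 65.25 kips.
  Edge l_c = 0.875 − 0.6875/2 = 0.5312 → r_n = 27.73 kips; interior l_c = 2 − 0.6875 = 1.312 → r_n = 65.25 kips.
  R_n,bearing = 2·27.73 + 8·65.25 = 577.5 kips → 0.75 × 577.5 = 433 kips.
Bolt shear governs: 156 kips.

156 kips (bolt shear governs)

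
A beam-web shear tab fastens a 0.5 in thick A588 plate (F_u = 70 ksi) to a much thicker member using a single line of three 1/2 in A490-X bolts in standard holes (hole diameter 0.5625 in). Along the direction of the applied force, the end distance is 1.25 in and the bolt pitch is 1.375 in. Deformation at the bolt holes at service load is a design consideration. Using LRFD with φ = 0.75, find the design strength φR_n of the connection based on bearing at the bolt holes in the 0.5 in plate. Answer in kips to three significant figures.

81.7 kips

Per bolt r_n = 1.2 l_c t F_u ≤ 2.4 d t F_u; upper limit = 2.4 × 0.5 × 0.5 × 70 = 42 kips.
Edge bolt: l_c = 1.25 − 0.5625/2 = 0.9688 in → 1.2 × 0.9688 × 0.5 × 70 = 40.69 → r_n = 40.69 kips.
Interior bolts: l_c = 1.375 − 0.5625 = 0.8125 in → 1.2 × 0.8125 × 0.5 × 70 = 34.12 → r_n = 34.12 kips.
R_n = 1 × 40.69 + 2 × 34.12 = 108.9 kips.
Design strength φR_n = 0.75 × 108.9 = 81.7 kips.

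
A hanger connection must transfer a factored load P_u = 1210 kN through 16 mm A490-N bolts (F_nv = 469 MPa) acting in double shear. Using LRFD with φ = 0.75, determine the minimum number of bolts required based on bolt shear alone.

A_b = π·16²/4 = 201.1 mm².
Per-bolt design strength φR_n = 0.75 × 469 × 201.1 × 2 / 1000 = 141.4 kN.
n ≥ 1210 / 141.4 = 8.554 → use 9 bolts.

9 bolts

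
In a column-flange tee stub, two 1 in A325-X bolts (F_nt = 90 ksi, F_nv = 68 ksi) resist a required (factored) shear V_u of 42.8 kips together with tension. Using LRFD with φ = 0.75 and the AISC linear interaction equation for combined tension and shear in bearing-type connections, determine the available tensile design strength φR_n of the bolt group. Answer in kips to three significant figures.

A_b = π·1²/4 = 0.7854 in²; f_rv = 42.8 / (2 × 0.7854) = 27.25 ksi.
F'_nt = 1.3 F_nt − (F_nt / φF_nv) f_rv = 1.3·90 − (90/(0.75·68))·27.25 = 68.92 ksi, capped at F_nt → F'_nt = 68.92 ksi.
R_n = F'_nt · A_b · n = 68.92 × 0.7854 × 2 = 108.3 kips.
Design strength φR_n = 0.75 × 108.3 = 81.2 kips.

81.2 kips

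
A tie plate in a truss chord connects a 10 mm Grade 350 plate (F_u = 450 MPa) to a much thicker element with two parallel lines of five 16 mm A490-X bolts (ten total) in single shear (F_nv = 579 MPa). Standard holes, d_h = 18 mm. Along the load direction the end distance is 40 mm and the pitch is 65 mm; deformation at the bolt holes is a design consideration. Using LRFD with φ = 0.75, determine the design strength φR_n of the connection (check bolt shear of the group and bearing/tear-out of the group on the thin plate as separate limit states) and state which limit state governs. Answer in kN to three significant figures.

873 kN (bolt shear governs)

Bolt shear: A_b = π·16²/4 = 201.1 mm²; R_n = 579 × 201.1 × 10 × 1 / 1000 = 1164 kN → 0.75 × 1164 = 873 kN.
Bearing (1.2 l_c t F_u ≤ 2.4 d t F_u): upper limit = 2.4·16·10·450 / 1000 = 172.8 kN.
  Edge l_c = 40 − 18/2 = 31 → r_n = 167.4 kN; interior l_c = 65 − 18 = 47 → r_n = 172.8 kN.
  R_n,bearing = 2·167.4 + 8·172.8 = 1717 kN → 0.75 × 1717 = 1290 kN.
Bolt shear governs: 873 kN.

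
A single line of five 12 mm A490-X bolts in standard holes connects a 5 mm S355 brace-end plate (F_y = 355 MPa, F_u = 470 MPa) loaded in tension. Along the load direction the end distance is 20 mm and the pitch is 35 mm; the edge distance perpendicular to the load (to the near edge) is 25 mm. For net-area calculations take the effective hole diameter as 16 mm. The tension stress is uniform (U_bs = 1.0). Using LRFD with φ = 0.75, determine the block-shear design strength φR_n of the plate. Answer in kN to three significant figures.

123 kN

Shear plane L_v = 20 + 4·35 = 160 mm; A_gv = 160 × 5 = 800 mm².
A_nv = (160 − 4.5·16) × 5 = 440 mm².
A_nt = (25 − 0.5·16) × 5 = 85 mm².
0.6 F_u A_nv = 124.1 kN; 0.6 F_y A_gv = 170.4 kN → shear rupture governs the shear term.
R_n = 124.1 + 1.0 × 470 × 85 / 1000 = 164 kN.
Design strength φR_n = 0.75 × 164 = 123 kN.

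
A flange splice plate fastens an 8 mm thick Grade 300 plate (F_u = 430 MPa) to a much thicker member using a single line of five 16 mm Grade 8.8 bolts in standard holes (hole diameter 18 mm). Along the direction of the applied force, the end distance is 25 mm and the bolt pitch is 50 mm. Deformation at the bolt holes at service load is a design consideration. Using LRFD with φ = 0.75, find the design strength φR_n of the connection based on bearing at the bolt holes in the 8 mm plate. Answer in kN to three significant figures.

Per bolt r_n = 1.2 l_c t F_u ≤ 2.4 d t F_u; upper limit = 2.4 × 16 × 8 × 430 / 1000 = 132.1 kN.
Edge bolt: l_c = 25 − 18/2 = 16 mm → 1.2 × 16 × 8 × 430 / 1000 = 66.05 → r_n = 66.05 kN.
Interior bolts: l_c = 50 − 18 = 32 mm → 1.2 × 32 × 8 × 430 / 1000 = 132.1 → r_n = 132.1 kN.
R_n = 1 × 66.05 + 4 × 132.1 = 594.4 kN.
Design strength φR_n = 0.75 × 594.4 = 446 kN.

446 kN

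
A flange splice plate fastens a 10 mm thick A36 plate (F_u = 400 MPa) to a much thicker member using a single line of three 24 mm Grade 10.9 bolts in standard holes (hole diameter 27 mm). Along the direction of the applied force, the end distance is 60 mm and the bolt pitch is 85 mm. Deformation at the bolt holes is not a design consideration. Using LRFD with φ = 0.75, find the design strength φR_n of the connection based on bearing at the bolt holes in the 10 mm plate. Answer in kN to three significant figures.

Per bolt r_n = 1.5 l_c t F_u ≤ 3.0 d t F_u; upper limit = 3.0 × 24 × 10 × 400 / 1000 = 288 kN.
Edge bolt: l_c = 60 − 27/2 = 46.5 mm → 1.5 × 46.5 × 10 × 400 / 1000 = 279 → r_n = 279 kN.
Interior bolts: l_c = 85 − 27 = 58 mm → 1.5 × 58 × 10 × 400 / 1000 = 348 → r_n = 288 kN.
R_n = 1 × 279 + 2 × 288 = 855 kN.
Design strength φR_n = 0.75 × 855 = 641 kN.

641 kN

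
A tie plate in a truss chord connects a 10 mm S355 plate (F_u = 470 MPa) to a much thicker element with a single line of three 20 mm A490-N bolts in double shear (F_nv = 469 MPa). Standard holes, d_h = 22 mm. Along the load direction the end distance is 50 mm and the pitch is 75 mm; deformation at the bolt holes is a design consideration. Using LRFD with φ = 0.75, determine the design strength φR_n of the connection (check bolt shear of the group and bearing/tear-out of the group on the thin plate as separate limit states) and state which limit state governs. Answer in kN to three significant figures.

Bolt shear: A_b = π·20²/4 = 314.2 mm²; R_n = 469 × 314.2 × 3 × 2 / 1000 = 884 kN → 0.75 × 884 = 663 kN.
Bearing (1.2 l_c t F_u ≤ 2.4 d t F_u): upper limit = 2.4·20·10·470 / 1000 = 225.6 kN.
  Edge l_c = 50 − 22/2 = 39 → r_n = 220 kN; interior l_c = 75 − 22 = 53 → r_n = 225.6 kN.
  R_n,bearing = 1·220 + 2·225.6 = 671.2 kN → 0.75 × 671.2 = 503 kN.
Bearing governs: 503 kN.

503 kN (bearing governs)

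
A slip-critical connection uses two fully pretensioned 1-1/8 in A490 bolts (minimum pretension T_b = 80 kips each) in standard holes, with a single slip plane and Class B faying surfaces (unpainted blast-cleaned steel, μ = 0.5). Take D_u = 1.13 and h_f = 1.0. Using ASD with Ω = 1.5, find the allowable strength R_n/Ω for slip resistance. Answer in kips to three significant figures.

60.3 kips

R_n = μ · D_u · h_f · T_b · n_s · n_b = 0.5 × 1.13 × 1.0 × 80 × 1 × 2 = 90.4 kips.
Allowable strength R_n/Ω = 90.4 / 1.5 = 60.3 kips.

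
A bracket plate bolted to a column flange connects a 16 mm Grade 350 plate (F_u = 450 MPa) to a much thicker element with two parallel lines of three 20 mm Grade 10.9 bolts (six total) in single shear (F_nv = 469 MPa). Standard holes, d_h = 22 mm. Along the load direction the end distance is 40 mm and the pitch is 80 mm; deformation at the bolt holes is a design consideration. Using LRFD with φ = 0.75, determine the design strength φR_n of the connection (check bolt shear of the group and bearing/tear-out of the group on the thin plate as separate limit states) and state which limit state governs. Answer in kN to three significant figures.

663 kN (bolt shear governs)

Bolt shear: A_b = π·20²/4 = 314.2 mm²; R_n = 469 × 314.2 × 6 × 1 / 1000 = 884 kN → 0.75 × 884 = 663 kN.
Bearing (1.2 l_c t F_u ≤ 2.4 d t F_u): upper limit = 2.4·20·16·450 / 1000 = 345.6 kN.
  Edge l_c = 40 − 22/2 = 29 → r_n = 250.6 kN; interior l_c = 80 − 22 = 58 → r_n = 345.6 kN.
  R_n,bearing = 2·250.6 + 4·345.6 = 1884 kN → 0.75 × 1884 = 1410 kN.
Bolt shear governs: 663 kN.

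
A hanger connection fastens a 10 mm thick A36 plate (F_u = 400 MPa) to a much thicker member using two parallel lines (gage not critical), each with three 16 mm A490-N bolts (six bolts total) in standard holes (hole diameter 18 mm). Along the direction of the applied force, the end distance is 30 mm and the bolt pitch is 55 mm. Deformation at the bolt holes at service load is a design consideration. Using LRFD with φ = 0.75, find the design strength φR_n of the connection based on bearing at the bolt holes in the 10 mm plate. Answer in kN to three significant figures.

612 kN

Per bolt r_n = 1.2 l_c t F_u ≤ 2.4 d t F_u; upper limit = 2.4 × 16 × 10 × 400 / 1000 = 153.6 kN.
Edge bolt: l_c = 30 − 18/2 = 21 mm → 1.2 × 21 × 10 × 400 / 1000 = 100.8 → r_n = 100.8 kN.
Interior bolts: l_c = 55 − 18 = 37 mm → 1.2 × 37 × 10 × 400 / 1000 = 177.6 → r_n = 153.6 kN.
R_n = 2 × 100.8 + 4 × 153.6 = 816 kN.
Design strength φR_n = 0.75 × 816 = 612 kN.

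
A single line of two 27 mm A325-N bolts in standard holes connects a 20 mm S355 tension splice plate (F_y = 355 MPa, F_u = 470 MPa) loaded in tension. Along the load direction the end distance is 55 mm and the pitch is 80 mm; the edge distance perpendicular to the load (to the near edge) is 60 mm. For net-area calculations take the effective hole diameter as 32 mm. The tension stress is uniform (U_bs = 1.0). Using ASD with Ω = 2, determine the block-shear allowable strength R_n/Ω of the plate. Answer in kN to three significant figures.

452 kN

Shear plane L_v = 55 + 1·80 = 135 mm; A_gv = 135 × 20 = 2700 mm².
A_nv = (135 − 1.5·32) × 20 = 1740 mm².
A_nt = (60 − 0.5·32) × 20 = 880 mm².
0.6 F_u A_nv = 490.7 kN; 0.6 F_y A_gv = 575.1 kN → shear rupture governs the shear term.
R_n = 490.7 + 1.0 × 470 × 880 / 1000 = 904.3 kN.
Allowable strength R_n/Ω = 904.3 / 2 = 452 kN.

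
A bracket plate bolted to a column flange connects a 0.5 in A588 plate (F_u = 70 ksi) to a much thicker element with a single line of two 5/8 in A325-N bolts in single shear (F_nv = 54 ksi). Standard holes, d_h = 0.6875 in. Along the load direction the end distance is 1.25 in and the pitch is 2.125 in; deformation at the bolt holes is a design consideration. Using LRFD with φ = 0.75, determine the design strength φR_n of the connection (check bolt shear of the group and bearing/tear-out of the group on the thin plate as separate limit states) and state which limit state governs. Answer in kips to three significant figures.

24.9 kips (bolt shear governs)

Bolt shear: A_b = π·0.625²/4 = 0.3068 in²; R_n = 54 × 0.3068 × 2 × 1 = 33.13 kips → 0.75 × 33.13 = 24.9 kips.
Bearing (1.2 l_c t F_u ≤ 2.4 d t F_u): upper limit = 2.4·0.625·0.5·70 = 52.5 kips.
  Edge l_c = 1.25 − 0.6875/2 = 0.9062 → r_n = 38.06 kips; interior l_c = 2.125 − 0.6875 = 1.438 → r_n = 52.5 kips.
  R_n,bearing = 1·38.06 + 1·52.5 = 90.56 kips → 0.75 × 90.56 = 67.9 kips.
Bolt shear governs: 24.9 kips.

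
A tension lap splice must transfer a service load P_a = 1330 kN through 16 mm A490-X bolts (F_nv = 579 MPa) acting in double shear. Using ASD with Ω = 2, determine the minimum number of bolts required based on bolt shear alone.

A_b = π·16²/4 = 201.1 mm².
Per-bolt allowable strength R_n/Ω = 579 × 201.1 × 2 / 1000 / 2 = 116.4 kN.
n ≥ 1330 / 116.4 = 11.42 → use 12 bolts.

12 bolts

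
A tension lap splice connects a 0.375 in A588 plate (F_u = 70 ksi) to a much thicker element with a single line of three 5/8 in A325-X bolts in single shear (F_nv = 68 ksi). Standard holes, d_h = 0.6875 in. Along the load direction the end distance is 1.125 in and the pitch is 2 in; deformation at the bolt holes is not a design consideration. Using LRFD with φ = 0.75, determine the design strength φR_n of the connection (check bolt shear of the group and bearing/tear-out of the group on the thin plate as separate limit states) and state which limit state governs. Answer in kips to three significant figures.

Bolt shear: A_b = π·0.625²/4 = 0.3068 in²; R_n = 68 × 0.3068 × 3 × 1 = 62.59 kips → 0.75 × 62.59 = 46.9 kips.
Bearing (1.5 l_c t F_u ≤ 3.0 d t F_u): upper limit = 3.0·0.625·0.375·70 = 49.22 kips.
  Edge l_c = 1.125 − 0.6875/2 = 0.7812 → r_n = 30.76 kips; interior l_c = 2 − 0.6875 = 1.312 → r_n = 49.22 kips.
  R_n,bearing = 1·30.76 + 2·49.22 = 129.2 kips → 0.75 × 129.2 = 96.9 kips.
Bolt shear governs: 46.9 kips.

46.9 kips (bolt shear governs)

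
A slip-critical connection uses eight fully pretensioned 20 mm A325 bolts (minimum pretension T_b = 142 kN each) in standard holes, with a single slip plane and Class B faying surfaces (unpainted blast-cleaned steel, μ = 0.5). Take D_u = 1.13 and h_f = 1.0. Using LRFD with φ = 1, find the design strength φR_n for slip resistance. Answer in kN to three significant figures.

R_n = μ · D_u · h_f · T_b · n_s · n_b = 0.5 × 1.13 × 1.0 × 142 × 1 × 8 = 641.8 kN.
Design strength φR_n = 1 × 641.8 = 642 kN.

642 kN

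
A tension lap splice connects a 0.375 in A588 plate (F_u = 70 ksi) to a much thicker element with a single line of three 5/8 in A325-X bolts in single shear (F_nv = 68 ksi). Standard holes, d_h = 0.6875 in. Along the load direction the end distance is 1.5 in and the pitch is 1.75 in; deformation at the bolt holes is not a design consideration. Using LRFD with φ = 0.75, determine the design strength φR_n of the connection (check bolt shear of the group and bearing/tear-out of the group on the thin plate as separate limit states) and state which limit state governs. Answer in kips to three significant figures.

Bolt shear: A_b = π·0.625²/4 = 0.3068 in²; R_n = 68 × 0.3068 × 3 × 1 = 62.59 kips → 0.75 × 62.59 = 46.9 kips.
Bearing (1.5 l_c t F_u ≤ 3.0 d t F_u): upper limit = 3.0·0.625·0.375·70 = 49.22 kips.
  Edge l_c = 1.5 − 0.6875/2 = 1.156 → r_n = 45.53 kips; interior l_c = 1.75 − 0.6875 = 1.062 → r_n = 41.84 kips.
  R_n,bearing = 1·45.53 + 2·41.84 = 129.2 kips → 0.75 × 129.2 = 96.9 kips.
Bolt shear governs: 46.9 kips.

46.9 kips (bolt shear governs)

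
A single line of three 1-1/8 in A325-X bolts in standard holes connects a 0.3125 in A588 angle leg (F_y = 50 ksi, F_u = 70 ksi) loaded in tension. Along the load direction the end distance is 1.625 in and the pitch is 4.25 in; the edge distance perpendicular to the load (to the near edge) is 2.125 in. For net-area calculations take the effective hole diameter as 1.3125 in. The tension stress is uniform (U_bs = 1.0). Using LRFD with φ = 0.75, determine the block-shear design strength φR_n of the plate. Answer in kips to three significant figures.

Shear plane L_v = 1.625 + 2·4.25 = 10.12 in; A_gv = 10.12 × 0.3125 = 3.164 in².
A_nv = (10.12 − 2.5·1.3125) × 0.3125 = 2.139 in².
A_nt = (2.125 − 0.5·1.3125) × 0.3125 = 0.459 in².
0.6 F_u A_nv = 89.82 kips; 0.6 F_y A_gv = 94.92 kips → shear rupture governs the shear term.
R_n = 89.82 + 1.0 × 70 × 0.459 = 122 kips.
Design strength φR_n = 0.75 × 122 = 91.5 kips.

91.5 kips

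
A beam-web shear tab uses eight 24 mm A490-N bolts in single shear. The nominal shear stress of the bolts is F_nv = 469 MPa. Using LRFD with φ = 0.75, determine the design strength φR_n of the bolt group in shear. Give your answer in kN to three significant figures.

1270 kN

A_b = π × 24² / 4 = 452.4 mm².
R_n = F_nv · A_b · n · n_s = 469 × 452.4 × 8 × 1 / 1000 = 1697 kN.
Design strength φR_n = 0.75 × 1697 = 1270 kN.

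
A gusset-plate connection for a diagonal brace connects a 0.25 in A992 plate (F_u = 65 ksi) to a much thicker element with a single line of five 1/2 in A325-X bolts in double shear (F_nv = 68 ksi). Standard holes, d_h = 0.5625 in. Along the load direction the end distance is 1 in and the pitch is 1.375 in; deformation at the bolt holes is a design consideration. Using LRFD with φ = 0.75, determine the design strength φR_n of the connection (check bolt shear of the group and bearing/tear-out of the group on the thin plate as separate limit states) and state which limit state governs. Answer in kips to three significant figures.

Bolt shear: A_b = π·0.5²/4 = 0.1963 in²; R_n = 68 × 0.1963 × 5 × 2 = 133.5 kips → 0.75 × 133.5 = 100 kips.
Bearing (1.2 l_c t F_u ≤ 2.4 d t F_u): upper limit = 2.4·0.5·0.25·65 = 19.5 kips.
  Edge l_c = 1 − 0.5625/2 = 0.7188 → r_n = 14.02 kips; interior l_c = 1.375 − 0.5625 = 0.8125 → r_n = 15.84 kips.
  R_n,bearing = 1·14.02 + 4·15.84 = 77.39 kips → 0.75 × 77.39 = 58 kips.
Bearing governs: 58 kips.

58 kips (bearing governs)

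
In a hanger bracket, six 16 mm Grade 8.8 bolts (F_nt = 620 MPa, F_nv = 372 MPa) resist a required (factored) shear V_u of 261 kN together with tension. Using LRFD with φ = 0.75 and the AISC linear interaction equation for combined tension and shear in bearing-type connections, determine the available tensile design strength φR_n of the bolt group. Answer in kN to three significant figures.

A_b = π·16²/4 = 201.1 mm²; f_rv = 261 × 1000 / (6 × 201.1) = 216.4 MPa.
F'_nt = 1.3 F_nt − (F_nt / φF_nv) f_rv = 1.3·620 − (620/(0.75·372))·216.4 = 325.2 MPa, capped at F_nt → F'_nt = 325.2 MPa.
R_n = F'_nt · A_b · n = 325.2 × 201.1 × 6 / 1000 = 392.3 kN.
Design strength φR_n = 0.75 × 392.3 = 294 kN.

294 kN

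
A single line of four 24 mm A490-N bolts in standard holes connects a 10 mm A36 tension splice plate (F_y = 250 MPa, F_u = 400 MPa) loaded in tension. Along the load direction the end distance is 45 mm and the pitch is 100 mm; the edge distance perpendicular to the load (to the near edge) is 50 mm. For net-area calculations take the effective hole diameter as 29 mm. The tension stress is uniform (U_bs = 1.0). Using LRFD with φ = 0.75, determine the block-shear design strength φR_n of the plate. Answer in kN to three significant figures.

495 kN

Shear plane L_v = 45 + 3·100 = 345 mm; A_gv = 345 × 10 = 3450 mm².
A_nv = (345 − 3.5·29) × 10 = 2435 mm².
A_nt = (50 − 0.5·29) × 10 = 355 mm².
0.6 F_u A_nv = 584.4 kN; 0.6 F_y A_gv = 517.5 kN → shear yielding governs the shear term.
R_n = 517.5 + 1.0 × 400 × 355 / 1000 = 659.5 kN.
Design strength φR_n = 0.75 × 659.5 = 495 kN.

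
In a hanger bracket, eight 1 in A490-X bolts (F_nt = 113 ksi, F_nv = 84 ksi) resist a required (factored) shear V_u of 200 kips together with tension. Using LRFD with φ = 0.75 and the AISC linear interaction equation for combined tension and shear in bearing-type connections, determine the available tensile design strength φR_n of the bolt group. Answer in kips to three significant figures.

A_b = π·1²/4 = 0.7854 in²; f_rv = 200 / (8 × 0.7854) = 31.83 ksi.
F'_nt = 1.3 F_nt − (F_nt / φF_nv) f_rv = 1.3·113 − (113/(0.75·84))·31.83 = 89.81 ksi, capped at F_nt → F'_nt = 89.81 ksi.
R_n = F'_nt · A_b · n = 89.81 × 0.7854 × 8 = 564.3 kips.
Design strength φR_n = 0.75 × 564.3 = 423 kips.

423 kips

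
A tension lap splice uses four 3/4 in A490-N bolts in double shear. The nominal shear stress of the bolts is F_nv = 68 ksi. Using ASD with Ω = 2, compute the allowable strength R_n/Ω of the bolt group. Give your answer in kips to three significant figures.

120 kips

A_b = π × 0.75² / 4 = 0.4418 in².
R_n = F_nv · A_b · n · n_s = 68 × 0.4418 × 4 × 2 = 240.3 kips.
Allowable strength R_n/Ω = 240.3 / 2 = 120 kips.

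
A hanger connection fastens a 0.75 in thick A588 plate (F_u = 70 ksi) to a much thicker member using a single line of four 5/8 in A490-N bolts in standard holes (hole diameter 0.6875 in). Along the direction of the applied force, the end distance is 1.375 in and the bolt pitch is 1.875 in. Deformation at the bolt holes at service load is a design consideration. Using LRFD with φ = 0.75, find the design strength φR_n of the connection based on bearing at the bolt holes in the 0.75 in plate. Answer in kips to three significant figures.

Per bolt r_n = 1.2 l_c t F_u ≤ 2.4 d t F_u; upper limit = 2.4 × 0.625 × 0.75 × 70 = 78.75 kips.
Edge bolt: l_c = 1.375 − 0.6875/2 = 1.031 in → 1.2 × 1.031 × 0.75 × 70 = 64.97 → r_n = 64.97 kips.
Interior bolts: l_c = 1.875 − 0.6875 = 1.188 in → 1.2 × 1.188 × 0.75 × 70 = 74.81 → r_n = 74.81 kips.
R_n = 1 × 64.97 + 3 × 74.81 = 289.4 kips.
Design strength φR_n = 0.75 × 289.4 = 217 kips.

217 kips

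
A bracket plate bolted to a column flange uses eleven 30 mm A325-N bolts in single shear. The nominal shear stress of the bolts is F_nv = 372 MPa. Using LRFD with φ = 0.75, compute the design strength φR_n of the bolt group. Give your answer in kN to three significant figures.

2170 kN

A_b = π × 30² / 4 = 706.9 mm².
R_n = F_nv · A_b · n · n_s = 372 × 706.9 × 11 × 1 / 1000 = 2892 kN.
Design strength φR_n = 0.75 × 2892 = 2170 kN.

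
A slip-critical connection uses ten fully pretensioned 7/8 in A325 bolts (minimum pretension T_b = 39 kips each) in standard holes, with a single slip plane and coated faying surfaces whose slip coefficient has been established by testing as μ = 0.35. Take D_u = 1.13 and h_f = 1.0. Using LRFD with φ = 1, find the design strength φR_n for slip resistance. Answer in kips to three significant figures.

154 kips

R_n = μ · D_u · h_f · T_b · n_s · n_b = 0.35 × 1.13 × 1.0 × 39 × 1 × 10 = 154.2 kips.
Design strength φR_n = 1 × 154.2 = 154 kips.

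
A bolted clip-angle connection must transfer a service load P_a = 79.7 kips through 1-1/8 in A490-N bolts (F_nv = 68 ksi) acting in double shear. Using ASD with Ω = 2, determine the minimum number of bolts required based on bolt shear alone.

2 bolts

A_b = π·1.125²/4 = 0.994 in².
Per-bolt allowable strength R_n/Ω = 68 × 0.994 × 2 / 2 = 67.59 kips.
n ≥ 79.7 / 67.59 = 1.179 → use 2 bolts.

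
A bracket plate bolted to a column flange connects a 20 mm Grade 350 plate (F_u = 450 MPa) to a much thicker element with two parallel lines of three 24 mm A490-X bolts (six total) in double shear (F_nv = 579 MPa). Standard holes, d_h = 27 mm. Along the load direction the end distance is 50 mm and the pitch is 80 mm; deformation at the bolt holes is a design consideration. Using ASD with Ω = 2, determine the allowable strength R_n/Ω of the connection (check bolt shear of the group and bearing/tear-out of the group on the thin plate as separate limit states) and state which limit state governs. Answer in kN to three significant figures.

1430 kN (bearing governs)

Bolt shear: A_b = π·24²/4 = 452.4 mm²; R_n = 579 × 452.4 × 6 × 2 / 1000 = 3143 kN → 3143 / 2 = 1570 kN.
Bearing (1.2 l_c t F_u ≤ 2.4 d t F_u): upper limit = 2.4·24·20·450 / 1000 = 518.4 kN.
  Edge l_c = 50 − 27/2 = 36.5 → r_n = 394.2 kN; interior l_c = 80 − 27 = 53 → r_n = 518.4 kN.
  R_n,bearing = 2·394.2 + 4·518.4 = 2862 kN → 2862 / 2 = 1430 kN.
Bearing governs: 1430 kN.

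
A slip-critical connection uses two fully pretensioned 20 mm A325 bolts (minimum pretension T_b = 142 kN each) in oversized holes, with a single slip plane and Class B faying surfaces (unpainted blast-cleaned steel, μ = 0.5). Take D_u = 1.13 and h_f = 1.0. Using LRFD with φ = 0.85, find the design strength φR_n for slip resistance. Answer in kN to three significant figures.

R_n = μ · D_u · h_f · T_b · n_s · n_b = 0.5 × 1.13 × 1.0 × 142 × 1 × 2 = 160.5 kN.
Design strength φR_n = 0.85 × 160.5 = 136 kN.

136 kN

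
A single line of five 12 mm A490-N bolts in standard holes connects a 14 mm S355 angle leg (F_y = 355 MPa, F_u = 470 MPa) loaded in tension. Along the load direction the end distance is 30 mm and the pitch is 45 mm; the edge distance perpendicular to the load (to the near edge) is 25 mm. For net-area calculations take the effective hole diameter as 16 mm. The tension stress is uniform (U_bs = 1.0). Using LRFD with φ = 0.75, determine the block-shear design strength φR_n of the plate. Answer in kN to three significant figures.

Shear plane L_v = 30 + 4·45 = 210 mm; A_gv = 210 × 14 = 2940 mm².
A_nv = (210 − 4.5·16) × 14 = 1932 mm².
A_nt = (25 − 0.5·16) × 14 = 238 mm².
0.6 F_u A_nv = 544.8 kN; 0.6 F_y A_gv = 626.2 kN → shear rupture governs the shear term.
R_n = 544.8 + 1.0 × 470 × 238 / 1000 = 656.7 kN.
Design strength φR_n = 0.75 × 656.7 = 493 kN.

493 kN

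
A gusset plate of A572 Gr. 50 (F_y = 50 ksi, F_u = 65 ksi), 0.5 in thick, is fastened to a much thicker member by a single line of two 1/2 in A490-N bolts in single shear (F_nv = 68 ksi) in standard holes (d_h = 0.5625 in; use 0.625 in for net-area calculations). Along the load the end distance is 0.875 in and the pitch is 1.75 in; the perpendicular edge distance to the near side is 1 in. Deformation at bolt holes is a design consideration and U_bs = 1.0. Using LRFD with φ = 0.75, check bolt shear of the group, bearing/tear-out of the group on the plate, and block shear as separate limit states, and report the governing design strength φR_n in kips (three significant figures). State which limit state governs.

20 kips (bolt shear governs)

Bolt shear: A_b = π·0.5²/4 = 0.1963 in²; R_n = 68 × 0.1963 × 2 × 1 = 26.7 kips → 0.75 × 26.7 = 20 kips.
Bearing: edge l_c = 0.5938, r_n = 23.16 kips; interior l_c = 1.188, r_n = 39 kips; R_n = 23.16 + 1·39 = 62.16 kips → 46.6 kips.
Block shear: A_gv = 1.312, A_nv = 0.8438, A_nt = 0.3438 in²; R_n = min(0.6F_uA_nv, 0.6F_yA_gv) + U_bs·F_u·A_nt = 55.25 kips → 41.4 kips.
Bolt shear governs: 20 kips.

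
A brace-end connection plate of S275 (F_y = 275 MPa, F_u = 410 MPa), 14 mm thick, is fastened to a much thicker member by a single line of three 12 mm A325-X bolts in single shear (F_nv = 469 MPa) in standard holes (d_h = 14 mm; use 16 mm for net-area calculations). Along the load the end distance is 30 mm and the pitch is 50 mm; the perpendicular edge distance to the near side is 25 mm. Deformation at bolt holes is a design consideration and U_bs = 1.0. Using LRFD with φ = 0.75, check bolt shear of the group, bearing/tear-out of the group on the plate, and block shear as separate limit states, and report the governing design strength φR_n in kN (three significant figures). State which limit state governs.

119 kN (bolt shear governs)

Bolt shear: A_b = π·12²/4 = 113.1 mm²; R_n = 469 × 113.1 × 3 × 1 / 1000 = 159.1 kN → 0.75 × 159.1 = 119 kN.
Bearing: edge l_c = 23, r_n = 158.4 kN; interior l_c = 36, r_n = 165.3 kN; R_n = 158.4 + 2·165.3 = 489 kN → 367 kN.
Block shear: A_gv = 1820, A_nv = 1260, A_nt = 238 mm²; R_n = min(0.6F_uA_nv, 0.6F_yA_gv) + U_bs·F_u·A_nt = 397.9 kN → 298 kN.
Bolt shear governs: 119 kN.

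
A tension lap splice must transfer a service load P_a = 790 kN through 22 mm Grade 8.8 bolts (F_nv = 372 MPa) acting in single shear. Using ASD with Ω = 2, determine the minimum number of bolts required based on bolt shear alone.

12 bolts

A_b = π·22²/4 = 380.1 mm².
Per-bolt allowable strength R_n/Ω = 372 × 380.1 × 1 / 1000 / 2 = 70.7 kN.
n ≥ 790 / 70.7 = 11.17 → use 12 bolts.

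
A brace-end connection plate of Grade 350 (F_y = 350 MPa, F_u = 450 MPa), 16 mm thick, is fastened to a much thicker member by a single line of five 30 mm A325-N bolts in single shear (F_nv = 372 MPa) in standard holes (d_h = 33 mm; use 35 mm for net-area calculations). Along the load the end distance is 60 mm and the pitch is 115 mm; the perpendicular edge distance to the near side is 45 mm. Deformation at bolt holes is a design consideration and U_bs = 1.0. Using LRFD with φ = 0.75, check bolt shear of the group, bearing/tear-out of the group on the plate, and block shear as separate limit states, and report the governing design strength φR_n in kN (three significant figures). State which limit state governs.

986 kN (bolt shear governs)

Bolt shear: A_b = π·30²/4 = 706.9 mm²; R_n = 372 × 706.9 × 5 × 1 / 1000 = 1315 kN → 0.75 × 1315 = 986 kN.
Bearing: edge l_c = 43.5, r_n = 375.8 kN; interior l_c = 82, r_n = 518.4 kN; R_n = 375.8 + 4·518.4 = 2449 kN → 1840 kN.
Block shear: A_gv = 8320, A_nv = 5800, A_nt = 440 mm²; R_n = min(0.6F_uA_nv, 0.6F_yA_gv) + U_bs·F_u·A_nt = 1764 kN → 1320 kN.
Bolt shear governs: 986 kN.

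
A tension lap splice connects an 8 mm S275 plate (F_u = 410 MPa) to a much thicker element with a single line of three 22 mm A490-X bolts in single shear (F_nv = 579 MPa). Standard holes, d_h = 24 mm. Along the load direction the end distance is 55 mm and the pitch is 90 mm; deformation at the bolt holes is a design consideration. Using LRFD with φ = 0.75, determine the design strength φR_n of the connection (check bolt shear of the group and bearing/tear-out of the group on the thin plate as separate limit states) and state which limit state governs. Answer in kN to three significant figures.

387 kN (bearing governs)

Bolt shear: A_b = π·22²/4 = 380.1 mm²; R_n = 579 × 380.1 × 3 × 1 / 1000 = 660.3 kN → 0.75 × 660.3 = 495 kN.
Bearing (1.2 l_c t F_u ≤ 2.4 d t F_u): upper limit = 2.4·22·8·410 / 1000 = 173.2 kN.
  Edge l_c = 55 − 24/2 = 43 → r_n = 169.2 kN; interior l_c = 90 − 24 = 66 → r_n = 173.2 kN.
  R_n,bearing = 1·169.2 + 2·173.2 = 515.6 kN → 0.75 × 515.6 = 387 kN.
Bearing governs: 387 kN.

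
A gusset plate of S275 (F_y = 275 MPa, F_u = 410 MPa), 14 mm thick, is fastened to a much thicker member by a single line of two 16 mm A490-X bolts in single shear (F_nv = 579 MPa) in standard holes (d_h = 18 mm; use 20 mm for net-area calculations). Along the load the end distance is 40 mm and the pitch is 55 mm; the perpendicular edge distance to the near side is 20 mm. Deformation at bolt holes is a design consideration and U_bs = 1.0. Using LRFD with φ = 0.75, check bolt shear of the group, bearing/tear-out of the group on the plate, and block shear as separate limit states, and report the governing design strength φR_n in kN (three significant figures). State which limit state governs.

175 kN (bolt shear governs)

Bolt shear: A_b = π·16²/4 = 201.1 mm²; R_n = 579 × 201.1 × 2 × 1 / 1000 = 232.8 kN → 0.75 × 232.8 = 175 kN.
Bearing: edge l_c = 31, r_n = 213.5 kN; interior l_c = 37, r_n = 220.4 kN; R_n = 213.5 + 1·220.4 = 433.9 kN → 325 kN.
Block shear: A_gv = 1330, A_nv = 910, A_nt = 140 mm²; R_n = min(0.6F_uA_nv, 0.6F_yA_gv) + U_bs·F_u·A_nt = 276.9 kN → 208 kN.
Bolt shear governs: 175 kN.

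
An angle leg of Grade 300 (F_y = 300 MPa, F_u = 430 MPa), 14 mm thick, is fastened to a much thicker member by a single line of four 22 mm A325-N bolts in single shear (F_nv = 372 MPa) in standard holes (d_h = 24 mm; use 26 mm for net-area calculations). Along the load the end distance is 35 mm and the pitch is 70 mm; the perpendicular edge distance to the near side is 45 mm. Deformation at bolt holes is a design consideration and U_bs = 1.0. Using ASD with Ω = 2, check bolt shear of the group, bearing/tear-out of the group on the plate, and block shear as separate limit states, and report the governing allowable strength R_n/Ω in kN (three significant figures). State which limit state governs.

283 kN (bolt shear governs)

Bolt shear: A_b = π·22²/4 = 380.1 mm²; R_n = 372 × 380.1 × 4 × 1 / 1000 = 565.6 kN → 565.6 / 2 = 283 kN.
Bearing: edge l_c = 23, r_n = 166.2 kN; interior l_c = 46, r_n = 317.9 kN; R_n = 166.2 + 3·317.9 = 1120 kN → 560 kN.
Block shear: A_gv = 3430, A_nv = 2156, A_nt = 448 mm²; R_n = min(0.6F_uA_nv, 0.6F_yA_gv) + U_bs·F_u·A_nt = 748.9 kN → 374 kN.
Bolt shear governs: 283 kN.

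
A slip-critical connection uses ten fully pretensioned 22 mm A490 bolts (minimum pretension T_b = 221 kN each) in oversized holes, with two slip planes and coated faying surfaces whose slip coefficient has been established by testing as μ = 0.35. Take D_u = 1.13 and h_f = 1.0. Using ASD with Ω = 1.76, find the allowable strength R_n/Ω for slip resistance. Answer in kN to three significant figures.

R_n = μ · D_u · h_f · T_b · n_s · n_b = 0.35 × 1.13 × 1.0 × 221 × 2 × 10 = 1748 kN.
Allowable strength R_n/Ω = 1748 / 1.76 = 993 kN.

993 kN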